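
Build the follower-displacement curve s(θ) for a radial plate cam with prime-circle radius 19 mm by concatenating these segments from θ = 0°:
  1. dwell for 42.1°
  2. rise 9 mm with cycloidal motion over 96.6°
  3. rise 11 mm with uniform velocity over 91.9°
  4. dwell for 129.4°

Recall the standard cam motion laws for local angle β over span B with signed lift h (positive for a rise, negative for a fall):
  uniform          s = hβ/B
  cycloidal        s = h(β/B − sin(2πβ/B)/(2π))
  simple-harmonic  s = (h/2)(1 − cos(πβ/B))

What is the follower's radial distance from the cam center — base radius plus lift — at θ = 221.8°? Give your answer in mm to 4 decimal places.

seg 1 [0°–42.1°] dwell: s stays 0.0000
seg 2 [42.1°–138.7°] cycloidal, h=9: full span → s += 9 → s = 9.0000
seg 3 [138.7°–230.6°] uniform, h=11: θ=221.8° here. β=83.1, B=91.9. 11·83.1/91.9 = 9.9467 → s = 18.9467
radial distance = base radius + s = 19 + 18.9467 = 37.9467

37.9467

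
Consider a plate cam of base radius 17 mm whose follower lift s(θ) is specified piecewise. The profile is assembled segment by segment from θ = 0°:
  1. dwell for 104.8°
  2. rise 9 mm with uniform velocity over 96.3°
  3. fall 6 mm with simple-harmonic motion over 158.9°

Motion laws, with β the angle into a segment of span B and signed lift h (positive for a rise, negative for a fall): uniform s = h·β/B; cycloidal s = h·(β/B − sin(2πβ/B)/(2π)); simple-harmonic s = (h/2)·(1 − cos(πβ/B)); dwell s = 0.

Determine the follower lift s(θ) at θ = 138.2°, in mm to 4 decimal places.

seg 1 [0°–104.8°] dwell: s stays 0.0000
seg 2 [104.8°–201.1°] uniform, h=9: θ=138.2° here. β=33.4, B=96.3. 9·33.4/96.3 = 3.1215 → s = 3.1215

3.1215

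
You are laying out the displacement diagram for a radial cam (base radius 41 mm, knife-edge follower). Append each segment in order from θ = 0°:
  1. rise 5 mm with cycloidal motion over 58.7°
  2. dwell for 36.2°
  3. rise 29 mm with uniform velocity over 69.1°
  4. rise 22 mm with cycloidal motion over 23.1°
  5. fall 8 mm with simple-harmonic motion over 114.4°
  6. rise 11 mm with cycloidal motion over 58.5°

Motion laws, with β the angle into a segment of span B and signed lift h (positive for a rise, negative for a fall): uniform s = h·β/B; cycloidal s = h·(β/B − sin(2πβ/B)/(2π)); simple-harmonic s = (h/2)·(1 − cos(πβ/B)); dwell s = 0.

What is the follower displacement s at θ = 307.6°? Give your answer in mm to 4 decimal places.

seg 1 [0°–58.7°] cycloidal, h=5: full span → s += 5 → s = 5.0000
seg 2 [58.7°–94.9°] dwell: s stays 5.0000
seg 3 [94.9°–164°] uniform, h=29: full span → s += 29 → s = 34.0000
seg 4 [164°–187.1°] cycloidal, h=22: full span → s += 22 → s = 56.0000
seg 5 [187.1°–301.5°] simple-harmonic, h=-8: full span → s += -8 → s = 48.0000
seg 6 [301.5°–360°] cycloidal, h=11: θ=307.6° here. β=6.1, B=58.5. 11·(0.1043 − sin(2π·0.1043)/(2π)) = 0.0803 → s = 48.0803

48.0803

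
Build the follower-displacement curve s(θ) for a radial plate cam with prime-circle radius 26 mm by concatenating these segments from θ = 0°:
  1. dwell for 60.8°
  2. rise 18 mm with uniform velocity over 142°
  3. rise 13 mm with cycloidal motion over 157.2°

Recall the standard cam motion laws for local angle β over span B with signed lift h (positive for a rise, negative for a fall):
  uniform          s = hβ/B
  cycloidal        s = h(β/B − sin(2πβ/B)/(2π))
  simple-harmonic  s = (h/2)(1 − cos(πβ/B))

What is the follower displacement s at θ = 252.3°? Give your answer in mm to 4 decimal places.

seg 1 [0°–60.8°] dwell: s stays 0.0000
seg 2 [60.8°–202.8°] uniform, h=18: full span → s += 18 → s = 18.0000
seg 3 [202.8°–360°] cycloidal, h=13: θ=252.3° here. β=49.5, B=157.2. 13·(0.3149 − sin(2π·0.3149)/(2π)) = 2.1941 → s = 20.1941

20.1941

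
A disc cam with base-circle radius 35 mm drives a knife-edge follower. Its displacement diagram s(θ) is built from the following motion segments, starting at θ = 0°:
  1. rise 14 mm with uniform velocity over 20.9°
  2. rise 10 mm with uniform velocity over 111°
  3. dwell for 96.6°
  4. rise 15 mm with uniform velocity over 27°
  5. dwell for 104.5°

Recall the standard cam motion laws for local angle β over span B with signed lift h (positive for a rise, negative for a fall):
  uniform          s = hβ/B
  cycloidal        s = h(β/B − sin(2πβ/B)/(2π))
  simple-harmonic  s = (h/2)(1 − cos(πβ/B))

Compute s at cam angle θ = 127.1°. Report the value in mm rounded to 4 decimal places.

seg 1 [0°–20.9°] uniform, h=14: full span → s += 14 → s = 14.0000
seg 2 [20.9°–131.9°] uniform, h=10: θ=127.1° here. β=106.2, B=111. 10·106.2/111 = 9.5676 → s = 23.5676

23.5676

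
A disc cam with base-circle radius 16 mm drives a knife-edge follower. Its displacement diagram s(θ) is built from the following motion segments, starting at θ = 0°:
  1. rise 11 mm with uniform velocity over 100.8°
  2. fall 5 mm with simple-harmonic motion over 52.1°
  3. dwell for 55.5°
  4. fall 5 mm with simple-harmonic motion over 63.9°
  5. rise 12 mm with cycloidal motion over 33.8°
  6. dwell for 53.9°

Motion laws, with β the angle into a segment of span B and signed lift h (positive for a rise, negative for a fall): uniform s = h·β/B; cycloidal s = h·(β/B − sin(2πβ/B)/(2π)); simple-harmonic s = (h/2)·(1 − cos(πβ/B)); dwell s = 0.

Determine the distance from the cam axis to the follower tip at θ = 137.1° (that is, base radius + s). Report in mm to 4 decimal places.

seg 1 [0°–100.8°] uniform, h=11: full span → s += 11 → s = 11.0000
seg 2 [100.8°–152.9°] simple-harmonic, h=-5: θ=137.1° here. β=36.3, B=52.1. -5/2·(1 − cos(π·0.6967)) = -3.9487 → s = 7.0513
radial distance = base radius + s = 16 + 7.0513 = 23.0513

23.0513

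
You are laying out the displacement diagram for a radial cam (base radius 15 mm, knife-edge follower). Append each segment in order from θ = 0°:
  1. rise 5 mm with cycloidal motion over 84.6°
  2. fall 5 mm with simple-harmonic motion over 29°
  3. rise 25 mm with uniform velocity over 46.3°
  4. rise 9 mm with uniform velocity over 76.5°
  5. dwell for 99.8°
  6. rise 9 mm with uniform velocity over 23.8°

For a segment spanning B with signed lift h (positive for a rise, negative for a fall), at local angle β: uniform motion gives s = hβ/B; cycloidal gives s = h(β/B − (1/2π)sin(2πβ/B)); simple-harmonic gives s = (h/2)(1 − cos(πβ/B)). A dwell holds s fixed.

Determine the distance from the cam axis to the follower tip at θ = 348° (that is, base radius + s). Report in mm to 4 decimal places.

seg 1 [0°–84.6°] cycloidal, h=5: full span → s += 5 → s = 5.0000
seg 2 [84.6°–113.6°] simple-harmonic, h=-5: full span → s += -5 → s = 0.0000
seg 3 [113.6°–159.9°] uniform, h=25: full span → s += 25 → s = 25.0000
seg 4 [159.9°–236.4°] uniform, h=9: full span → s += 9 → s = 34.0000
seg 5 [236.4°–336.2°] dwell: s stays 34.0000
seg 6 [336.2°–360°] uniform, h=9: θ=348° here. β=11.8, B=23.8. 9·11.8/23.8 = 4.4622 → s = 38.4622
radial distance = base radius + s = 15 + 38.4622 = 53.4622

53.4622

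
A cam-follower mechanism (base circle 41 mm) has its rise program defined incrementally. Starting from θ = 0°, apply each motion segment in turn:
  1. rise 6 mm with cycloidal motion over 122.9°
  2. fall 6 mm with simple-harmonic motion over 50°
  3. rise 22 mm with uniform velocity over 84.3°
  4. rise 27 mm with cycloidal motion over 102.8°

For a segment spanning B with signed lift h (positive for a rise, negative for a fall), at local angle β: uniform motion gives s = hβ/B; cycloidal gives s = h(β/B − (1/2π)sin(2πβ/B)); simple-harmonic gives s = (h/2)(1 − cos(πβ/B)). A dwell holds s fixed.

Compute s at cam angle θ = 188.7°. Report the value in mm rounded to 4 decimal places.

seg 1 [0°–122.9°] cycloidal, h=6: full span → s += 6 → s = 6.0000
seg 2 [122.9°–172.9°] simple-harmonic, h=-6: full span → s += -6 → s = 0.0000
seg 3 [172.9°–257.2°] uniform, h=22: θ=188.7° here. β=15.8, B=84.3. 22·15.8/84.3 = 4.1234 → s = 4.1234

4.1234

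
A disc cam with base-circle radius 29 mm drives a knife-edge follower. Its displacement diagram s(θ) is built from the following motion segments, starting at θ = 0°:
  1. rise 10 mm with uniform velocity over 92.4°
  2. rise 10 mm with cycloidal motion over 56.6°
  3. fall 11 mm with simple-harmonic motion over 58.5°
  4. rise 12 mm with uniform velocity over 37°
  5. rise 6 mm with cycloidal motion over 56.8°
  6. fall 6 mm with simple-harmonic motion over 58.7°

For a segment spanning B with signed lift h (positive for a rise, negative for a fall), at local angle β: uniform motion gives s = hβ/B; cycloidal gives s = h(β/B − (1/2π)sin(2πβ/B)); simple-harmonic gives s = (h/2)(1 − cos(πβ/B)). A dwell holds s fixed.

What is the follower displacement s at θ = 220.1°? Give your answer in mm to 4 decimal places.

seg 1 [0°–92.4°] uniform, h=10: full span → s += 10 → s = 10.0000
seg 2 [92.4°–149°] cycloidal, h=10: full span → s += 10 → s = 20.0000
seg 3 [149°–207.5°] simple-harmonic, h=-11: full span → s += -11 → s = 9.0000
seg 4 [207.5°–244.5°] uniform, h=12: θ=220.1° here. β=12.6, B=37. 12·12.6/37 = 4.0865 → s = 13.0865

13.0865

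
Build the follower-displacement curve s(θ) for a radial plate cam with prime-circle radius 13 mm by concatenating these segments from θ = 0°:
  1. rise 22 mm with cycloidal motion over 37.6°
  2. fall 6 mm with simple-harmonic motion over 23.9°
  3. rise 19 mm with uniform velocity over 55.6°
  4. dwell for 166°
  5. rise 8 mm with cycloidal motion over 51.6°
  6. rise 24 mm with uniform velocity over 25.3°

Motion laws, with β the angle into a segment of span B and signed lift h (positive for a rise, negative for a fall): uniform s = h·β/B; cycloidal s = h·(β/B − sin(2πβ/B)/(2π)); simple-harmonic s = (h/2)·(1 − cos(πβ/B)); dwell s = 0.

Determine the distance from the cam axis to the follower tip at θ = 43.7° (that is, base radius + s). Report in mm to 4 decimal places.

seg 1 [0°–37.6°] cycloidal, h=22: full span → s += 22 → s = 22.0000
seg 2 [37.6°–61.5°] simple-harmonic, h=-6: θ=43.7° here. β=6.1, B=23.9. -6/2·(1 − cos(π·0.2552)) = -0.9138 → s = 21.0862
radial distance = base radius + s = 13 + 21.0862 = 34.0862

34.0862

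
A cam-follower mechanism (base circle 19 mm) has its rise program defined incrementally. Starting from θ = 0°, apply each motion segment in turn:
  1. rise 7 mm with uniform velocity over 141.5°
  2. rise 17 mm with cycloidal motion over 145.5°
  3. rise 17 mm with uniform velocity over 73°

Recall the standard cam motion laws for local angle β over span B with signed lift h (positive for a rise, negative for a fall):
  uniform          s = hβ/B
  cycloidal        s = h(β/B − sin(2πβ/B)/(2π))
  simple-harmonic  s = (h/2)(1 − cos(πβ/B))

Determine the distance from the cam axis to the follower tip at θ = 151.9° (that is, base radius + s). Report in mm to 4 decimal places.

seg 1 [0°–141.5°] uniform, h=7: full span → s += 7 → s = 7.0000
seg 2 [141.5°–287°] cycloidal, h=17: θ=151.9° here. β=10.4, B=145.5. 17·(0.0715 − sin(2π·0.0715)/(2π)) = 0.0404 → s = 7.0404
radial distance = base radius + s = 19 + 7.0404 = 26.0404

26.0404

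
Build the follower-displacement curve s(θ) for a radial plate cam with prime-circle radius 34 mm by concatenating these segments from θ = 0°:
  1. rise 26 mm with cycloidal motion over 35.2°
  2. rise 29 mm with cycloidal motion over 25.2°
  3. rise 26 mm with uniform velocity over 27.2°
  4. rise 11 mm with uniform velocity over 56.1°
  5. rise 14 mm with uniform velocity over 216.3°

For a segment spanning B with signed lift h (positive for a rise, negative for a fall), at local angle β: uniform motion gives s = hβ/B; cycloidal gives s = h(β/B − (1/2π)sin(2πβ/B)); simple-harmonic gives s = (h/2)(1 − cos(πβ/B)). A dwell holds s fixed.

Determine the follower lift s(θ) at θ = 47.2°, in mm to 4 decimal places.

seg 1 [0°–35.2°] cycloidal, h=26: full span → s += 26 → s = 26.0000
seg 2 [35.2°–60.4°] cycloidal, h=29: θ=47.2° here. β=12, B=25.2. 29·(0.4762 − sin(2π·0.4762)/(2π)) = 13.1216 → s = 39.1216

39.1216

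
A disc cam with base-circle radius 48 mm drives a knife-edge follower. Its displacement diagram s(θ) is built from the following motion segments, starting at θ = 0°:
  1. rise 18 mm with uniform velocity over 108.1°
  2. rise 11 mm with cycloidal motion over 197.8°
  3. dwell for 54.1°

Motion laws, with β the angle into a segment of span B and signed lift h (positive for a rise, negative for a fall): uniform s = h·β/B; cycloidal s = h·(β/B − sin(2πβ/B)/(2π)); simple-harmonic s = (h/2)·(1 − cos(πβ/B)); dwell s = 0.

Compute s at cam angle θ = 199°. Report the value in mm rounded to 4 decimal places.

seg 1 [0°–108.1°] uniform, h=18: full span → s += 18 → s = 18.0000
seg 2 [108.1°–305.9°] cycloidal, h=11: θ=199° here. β=90.9, B=197.8. 11·(0.4596 − sin(2π·0.4596)/(2π)) = 4.6150 → s = 22.6150

22.6150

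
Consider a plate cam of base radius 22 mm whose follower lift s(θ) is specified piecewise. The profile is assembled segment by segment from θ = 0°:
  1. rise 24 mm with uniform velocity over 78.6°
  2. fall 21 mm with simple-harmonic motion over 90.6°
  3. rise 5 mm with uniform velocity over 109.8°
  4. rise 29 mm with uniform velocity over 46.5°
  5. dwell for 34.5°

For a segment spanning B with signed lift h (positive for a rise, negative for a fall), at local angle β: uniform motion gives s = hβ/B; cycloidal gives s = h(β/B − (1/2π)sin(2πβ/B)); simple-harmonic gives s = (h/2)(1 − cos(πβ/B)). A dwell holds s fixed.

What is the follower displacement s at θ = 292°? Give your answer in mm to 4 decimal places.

seg 1 [0°–78.6°] uniform, h=24: full span → s += 24 → s = 24.0000
seg 2 [78.6°–169.2°] simple-harmonic, h=-21: full span → s += -21 → s = 3.0000
seg 3 [169.2°–279°] uniform, h=5: full span → s += 5 → s = 8.0000
seg 4 [279°–325.5°] uniform, h=29: θ=292° here. β=13, B=46.5. 29·13/46.5 = 8.1075 → s = 16.1075

16.1075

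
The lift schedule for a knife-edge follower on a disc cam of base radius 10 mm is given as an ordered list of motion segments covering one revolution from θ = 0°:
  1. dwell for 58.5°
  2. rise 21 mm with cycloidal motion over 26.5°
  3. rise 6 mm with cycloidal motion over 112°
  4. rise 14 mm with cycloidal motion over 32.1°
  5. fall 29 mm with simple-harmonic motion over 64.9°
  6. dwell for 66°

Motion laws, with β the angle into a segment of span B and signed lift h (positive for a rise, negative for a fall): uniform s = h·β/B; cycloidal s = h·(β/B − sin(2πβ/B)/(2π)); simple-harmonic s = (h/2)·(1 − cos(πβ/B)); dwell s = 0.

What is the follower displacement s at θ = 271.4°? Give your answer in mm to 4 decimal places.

seg 1 [0°–58.5°] dwell: s stays 0.0000
seg 2 [58.5°–85°] cycloidal, h=21: full span → s += 21 → s = 21.0000
seg 3 [85°–197°] cycloidal, h=6: full span → s += 6 → s = 27.0000
seg 4 [197°–229.1°] cycloidal, h=14: full span → s += 14 → s = 41.0000
seg 5 [229.1°–294°] simple-harmonic, h=-29: θ=271.4° here. β=42.3, B=64.9. -29/2·(1 − cos(π·0.6518)) = -21.1547 → s = 19.8453

19.8453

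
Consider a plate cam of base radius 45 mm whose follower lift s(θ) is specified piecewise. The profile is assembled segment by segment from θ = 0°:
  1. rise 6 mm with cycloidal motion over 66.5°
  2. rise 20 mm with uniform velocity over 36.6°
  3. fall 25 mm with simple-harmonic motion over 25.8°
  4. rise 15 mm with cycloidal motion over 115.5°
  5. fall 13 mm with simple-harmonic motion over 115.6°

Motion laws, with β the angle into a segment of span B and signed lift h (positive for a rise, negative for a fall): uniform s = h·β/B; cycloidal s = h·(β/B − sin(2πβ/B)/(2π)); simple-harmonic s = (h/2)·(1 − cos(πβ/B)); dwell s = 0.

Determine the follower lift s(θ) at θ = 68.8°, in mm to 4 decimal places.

seg 1 [0°–66.5°] cycloidal, h=6: full span → s += 6 → s = 6.0000
seg 2 [66.5°–103.1°] uniform, h=20: θ=68.8° here. β=2.3, B=36.6. 20·2.3/36.6 = 1.2568 → s = 7.2568

7.2568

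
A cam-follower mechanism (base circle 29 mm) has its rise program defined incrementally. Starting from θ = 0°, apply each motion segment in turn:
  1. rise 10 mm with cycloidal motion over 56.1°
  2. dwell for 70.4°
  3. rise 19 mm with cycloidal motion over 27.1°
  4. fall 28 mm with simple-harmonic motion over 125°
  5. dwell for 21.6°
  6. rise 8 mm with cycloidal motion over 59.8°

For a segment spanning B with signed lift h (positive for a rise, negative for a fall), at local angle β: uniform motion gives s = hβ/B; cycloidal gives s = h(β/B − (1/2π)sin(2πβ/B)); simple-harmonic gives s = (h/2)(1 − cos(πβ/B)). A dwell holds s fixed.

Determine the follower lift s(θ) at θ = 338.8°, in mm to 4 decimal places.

seg 1 [0°–56.1°] cycloidal, h=10: full span → s += 10 → s = 10.0000
seg 2 [56.1°–126.5°] dwell: s stays 10.0000
seg 3 [126.5°–153.6°] cycloidal, h=19: full span → s += 19 → s = 29.0000
seg 4 [153.6°–278.6°] simple-harmonic, h=-28: full span → s += -28 → s = 1.0000
seg 5 [278.6°–300.2°] dwell: s stays 1.0000
seg 6 [300.2°–360°] cycloidal, h=8: θ=338.8° here. β=38.6, B=59.8. 8·(0.6455 − sin(2π·0.6455)/(2π)) = 6.1723 → s = 7.1723

7.1723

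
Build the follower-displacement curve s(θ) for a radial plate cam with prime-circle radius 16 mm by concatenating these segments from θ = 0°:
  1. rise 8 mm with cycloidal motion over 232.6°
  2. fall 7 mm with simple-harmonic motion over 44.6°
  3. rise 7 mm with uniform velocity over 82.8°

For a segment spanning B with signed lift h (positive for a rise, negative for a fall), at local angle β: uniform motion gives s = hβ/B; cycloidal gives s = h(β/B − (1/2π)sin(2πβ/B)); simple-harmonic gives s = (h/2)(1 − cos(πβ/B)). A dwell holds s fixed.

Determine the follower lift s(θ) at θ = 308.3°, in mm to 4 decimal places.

seg 1 [0°–232.6°] cycloidal, h=8: full span → s += 8 → s = 8.0000
seg 2 [232.6°–277.2°] simple-harmonic, h=-7: full span → s += -7 → s = 1.0000
seg 3 [277.2°–360°] uniform, h=7: θ=308.3° here. β=31.1, B=82.8. 7·31.1/82.8 = 2.6292 → s = 3.6292

3.6292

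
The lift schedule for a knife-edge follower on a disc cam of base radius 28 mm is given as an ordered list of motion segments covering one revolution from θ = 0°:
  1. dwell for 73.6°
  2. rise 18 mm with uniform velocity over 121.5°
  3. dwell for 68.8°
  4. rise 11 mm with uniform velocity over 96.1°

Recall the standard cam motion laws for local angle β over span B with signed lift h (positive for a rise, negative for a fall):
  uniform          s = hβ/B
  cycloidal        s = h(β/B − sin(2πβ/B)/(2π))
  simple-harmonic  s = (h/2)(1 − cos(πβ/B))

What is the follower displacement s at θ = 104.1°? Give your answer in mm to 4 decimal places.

seg 1 [0°–73.6°] dwell: s stays 0.0000
seg 2 [73.6°–195.1°] uniform, h=18: θ=104.1° here. β=30.5, B=121.5. 18·30.5/121.5 = 4.5185 → s = 4.5185

4.5185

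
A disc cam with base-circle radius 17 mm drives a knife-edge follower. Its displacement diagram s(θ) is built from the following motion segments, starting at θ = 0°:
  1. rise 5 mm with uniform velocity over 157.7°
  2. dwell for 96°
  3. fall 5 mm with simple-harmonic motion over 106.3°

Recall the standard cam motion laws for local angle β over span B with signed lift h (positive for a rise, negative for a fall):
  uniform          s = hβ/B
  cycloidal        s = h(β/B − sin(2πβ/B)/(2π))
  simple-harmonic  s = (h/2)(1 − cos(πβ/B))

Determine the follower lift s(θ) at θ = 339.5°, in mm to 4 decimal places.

seg 1 [0°–157.7°] uniform, h=5: full span → s += 5 → s = 5.0000
seg 2 [157.7°–253.7°] dwell: s stays 5.0000
seg 3 [253.7°–360°] simple-harmonic, h=-5: θ=339.5° here. β=85.8, B=106.3. -5/2·(1 − cos(π·0.8071)) = -4.5550 → s = 0.4450

0.4450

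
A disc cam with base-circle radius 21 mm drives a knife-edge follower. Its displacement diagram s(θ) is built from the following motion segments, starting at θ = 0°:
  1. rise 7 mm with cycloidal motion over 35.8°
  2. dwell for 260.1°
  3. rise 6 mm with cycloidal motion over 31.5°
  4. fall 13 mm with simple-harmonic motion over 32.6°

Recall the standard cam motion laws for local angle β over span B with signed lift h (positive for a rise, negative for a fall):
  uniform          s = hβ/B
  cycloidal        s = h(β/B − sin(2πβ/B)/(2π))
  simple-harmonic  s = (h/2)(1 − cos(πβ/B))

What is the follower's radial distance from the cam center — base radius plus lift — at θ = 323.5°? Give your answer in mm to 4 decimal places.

seg 1 [0°–35.8°] cycloidal, h=7: full span → s += 7 → s = 7.0000
seg 2 [35.8°–295.9°] dwell: s stays 7.0000
seg 3 [295.9°–327.4°] cycloidal, h=6: θ=323.5° here. β=27.6, B=31.5. 6·(0.8762 − sin(2π·0.8762)/(2π)) = 5.9273 → s = 12.9273
radial distance = base radius + s = 21 + 12.9273 = 33.9273

33.9273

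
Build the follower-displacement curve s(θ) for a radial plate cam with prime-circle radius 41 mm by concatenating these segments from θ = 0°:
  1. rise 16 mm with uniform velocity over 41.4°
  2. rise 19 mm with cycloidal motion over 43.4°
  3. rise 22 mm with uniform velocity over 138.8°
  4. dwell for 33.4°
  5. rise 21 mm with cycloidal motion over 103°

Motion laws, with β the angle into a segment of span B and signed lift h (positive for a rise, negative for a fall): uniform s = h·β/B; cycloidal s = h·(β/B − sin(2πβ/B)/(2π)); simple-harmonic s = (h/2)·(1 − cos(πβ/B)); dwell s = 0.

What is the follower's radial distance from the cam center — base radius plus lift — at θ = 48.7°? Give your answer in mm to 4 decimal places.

seg 1 [0°–41.4°] uniform, h=16: full span → s += 16 → s = 16.0000
seg 2 [41.4°–84.8°] cycloidal, h=19: θ=48.7° here. β=7.3, B=43.4. 19·(0.1682 − sin(2π·0.1682)/(2π)) = 0.5626 → s = 16.5626
radial distance = base radius + s = 41 + 16.5626 = 57.5626

57.5626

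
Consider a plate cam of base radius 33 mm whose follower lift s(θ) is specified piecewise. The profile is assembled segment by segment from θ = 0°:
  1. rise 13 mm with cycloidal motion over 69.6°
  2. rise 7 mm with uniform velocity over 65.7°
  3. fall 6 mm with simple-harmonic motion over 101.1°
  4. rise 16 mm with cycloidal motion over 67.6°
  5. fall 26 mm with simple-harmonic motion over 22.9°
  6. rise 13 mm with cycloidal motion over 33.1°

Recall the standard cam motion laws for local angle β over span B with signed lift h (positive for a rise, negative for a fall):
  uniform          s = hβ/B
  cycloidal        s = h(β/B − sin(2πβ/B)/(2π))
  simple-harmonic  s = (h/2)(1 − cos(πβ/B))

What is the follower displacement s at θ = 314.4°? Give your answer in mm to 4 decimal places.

seg 1 [0°–69.6°] cycloidal, h=13: full span → s += 13 → s = 13.0000
seg 2 [69.6°–135.3°] uniform, h=7: full span → s += 7 → s = 20.0000
seg 3 [135.3°–236.4°] simple-harmonic, h=-6: full span → s += -6 → s = 14.0000
seg 4 [236.4°–304°] cycloidal, h=16: full span → s += 16 → s = 30.0000
seg 5 [304°–326.9°] simple-harmonic, h=-26: θ=314.4° here. β=10.4, B=22.9. -26/2·(1 − cos(π·0.4541)) = -11.1339 → s = 18.8661

18.8661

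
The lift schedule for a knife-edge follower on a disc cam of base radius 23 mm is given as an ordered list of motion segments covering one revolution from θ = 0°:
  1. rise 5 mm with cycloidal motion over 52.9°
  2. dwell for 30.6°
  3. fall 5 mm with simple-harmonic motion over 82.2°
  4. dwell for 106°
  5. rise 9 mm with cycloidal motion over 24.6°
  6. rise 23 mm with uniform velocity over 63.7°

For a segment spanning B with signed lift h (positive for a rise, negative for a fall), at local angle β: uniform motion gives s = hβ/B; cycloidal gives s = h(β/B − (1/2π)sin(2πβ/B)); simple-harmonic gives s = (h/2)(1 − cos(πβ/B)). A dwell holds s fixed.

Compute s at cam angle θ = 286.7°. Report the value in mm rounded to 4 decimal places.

seg 1 [0°–52.9°] cycloidal, h=5: full span → s += 5 → s = 5.0000
seg 2 [52.9°–83.5°] dwell: s stays 5.0000
seg 3 [83.5°–165.7°] simple-harmonic, h=-5: full span → s += -5 → s = 0.0000
seg 4 [165.7°–271.7°] dwell: s stays 0.0000
seg 5 [271.7°–296.3°] cycloidal, h=9: θ=286.7° here. β=15, B=24.6. 9·(0.6098 − sin(2π·0.6098)/(2π)) = 6.3992 → s = 6.3992

6.3992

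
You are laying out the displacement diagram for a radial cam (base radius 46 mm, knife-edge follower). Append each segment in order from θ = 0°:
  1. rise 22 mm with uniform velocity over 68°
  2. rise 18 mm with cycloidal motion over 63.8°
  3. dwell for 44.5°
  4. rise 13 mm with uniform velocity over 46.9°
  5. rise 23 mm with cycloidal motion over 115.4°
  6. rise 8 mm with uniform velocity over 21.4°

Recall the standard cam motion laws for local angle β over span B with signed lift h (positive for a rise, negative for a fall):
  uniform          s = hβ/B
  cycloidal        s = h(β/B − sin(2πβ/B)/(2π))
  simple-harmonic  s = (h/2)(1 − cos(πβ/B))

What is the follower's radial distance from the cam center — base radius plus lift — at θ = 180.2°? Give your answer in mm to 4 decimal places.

seg 1 [0°–68°] uniform, h=22: full span → s += 22 → s = 22.0000
seg 2 [68°–131.8°] cycloidal, h=18: full span → s += 18 → s = 40.0000
seg 3 [131.8°–176.3°] dwell: s stays 40.0000
seg 4 [176.3°–223.2°] uniform, h=13: θ=180.2° here. β=3.9, B=46.9. 13·3.9/46.9 = 1.0810 → s = 41.0810
radial distance = base radius + s = 46 + 41.0810 = 87.0810

87.0810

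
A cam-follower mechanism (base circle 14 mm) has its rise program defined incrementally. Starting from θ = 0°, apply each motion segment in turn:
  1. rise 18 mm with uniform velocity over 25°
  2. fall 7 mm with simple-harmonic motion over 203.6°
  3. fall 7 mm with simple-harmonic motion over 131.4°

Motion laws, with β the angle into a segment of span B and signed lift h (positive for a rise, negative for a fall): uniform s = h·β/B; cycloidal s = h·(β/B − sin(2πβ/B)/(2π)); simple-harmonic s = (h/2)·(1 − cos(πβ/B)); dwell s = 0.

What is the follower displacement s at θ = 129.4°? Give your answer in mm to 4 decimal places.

seg 1 [0°–25°] uniform, h=18: full span → s += 18 → s = 18.0000
seg 2 [25°–228.6°] simple-harmonic, h=-7: θ=129.4° here. β=104.4, B=203.6. -7/2·(1 − cos(π·0.5128)) = -3.6404 → s = 14.3596

14.3596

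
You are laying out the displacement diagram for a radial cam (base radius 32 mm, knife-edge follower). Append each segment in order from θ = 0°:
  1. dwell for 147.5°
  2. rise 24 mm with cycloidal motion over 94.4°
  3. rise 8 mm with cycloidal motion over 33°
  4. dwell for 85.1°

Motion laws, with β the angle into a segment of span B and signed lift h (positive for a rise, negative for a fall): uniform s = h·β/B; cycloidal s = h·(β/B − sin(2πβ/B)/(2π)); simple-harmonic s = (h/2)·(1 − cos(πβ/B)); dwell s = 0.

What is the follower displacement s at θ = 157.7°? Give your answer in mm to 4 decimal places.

seg 1 [0°–147.5°] dwell: s stays 0.0000
seg 2 [147.5°–241.9°] cycloidal, h=24: θ=157.7° here. β=10.2, B=94.4. 24·(0.1081 − sin(2π·0.1081)/(2π)) = 0.1947 → s = 0.1947

0.1947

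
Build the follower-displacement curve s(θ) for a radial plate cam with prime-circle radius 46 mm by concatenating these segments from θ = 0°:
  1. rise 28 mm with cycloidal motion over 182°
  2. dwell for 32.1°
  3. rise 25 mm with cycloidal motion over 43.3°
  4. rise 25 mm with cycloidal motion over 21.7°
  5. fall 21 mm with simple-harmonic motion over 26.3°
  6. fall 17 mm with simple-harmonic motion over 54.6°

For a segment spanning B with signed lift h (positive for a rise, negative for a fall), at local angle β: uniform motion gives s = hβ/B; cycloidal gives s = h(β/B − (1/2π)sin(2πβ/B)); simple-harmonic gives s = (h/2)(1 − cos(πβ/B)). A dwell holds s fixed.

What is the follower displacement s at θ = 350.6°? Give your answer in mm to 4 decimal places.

seg 1 [0°–182°] cycloidal, h=28: full span → s += 28 → s = 28.0000
seg 2 [182°–214.1°] dwell: s stays 28.0000
seg 3 [214.1°–257.4°] cycloidal, h=25: full span → s += 25 → s = 53.0000
seg 4 [257.4°–279.1°] cycloidal, h=25: full span → s += 25 → s = 78.0000
seg 5 [279.1°–305.4°] simple-harmonic, h=-21: full span → s += -21 → s = 57.0000
seg 6 [305.4°–360°] simple-harmonic, h=-17: θ=350.6° here. β=45.2, B=54.6. -17/2·(1 − cos(π·0.8278)) = -15.7868 → s = 41.2132

41.2132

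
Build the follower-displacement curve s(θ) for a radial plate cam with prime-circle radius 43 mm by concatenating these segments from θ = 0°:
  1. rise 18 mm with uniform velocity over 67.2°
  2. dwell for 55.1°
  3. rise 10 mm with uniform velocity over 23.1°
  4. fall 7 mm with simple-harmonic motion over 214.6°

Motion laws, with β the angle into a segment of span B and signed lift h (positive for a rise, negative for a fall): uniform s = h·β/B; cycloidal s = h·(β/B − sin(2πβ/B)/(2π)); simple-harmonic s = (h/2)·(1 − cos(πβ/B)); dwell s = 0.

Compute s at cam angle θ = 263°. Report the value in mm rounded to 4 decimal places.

seg 1 [0°–67.2°] uniform, h=18: full span → s += 18 → s = 18.0000
seg 2 [67.2°–122.3°] dwell: s stays 18.0000
seg 3 [122.3°–145.4°] uniform, h=10: full span → s += 10 → s = 28.0000
seg 4 [145.4°–360°] simple-harmonic, h=-7: θ=263° here. β=117.6, B=214.6. -7/2·(1 − cos(π·0.5480)) = -4.0257 → s = 23.9743

23.9743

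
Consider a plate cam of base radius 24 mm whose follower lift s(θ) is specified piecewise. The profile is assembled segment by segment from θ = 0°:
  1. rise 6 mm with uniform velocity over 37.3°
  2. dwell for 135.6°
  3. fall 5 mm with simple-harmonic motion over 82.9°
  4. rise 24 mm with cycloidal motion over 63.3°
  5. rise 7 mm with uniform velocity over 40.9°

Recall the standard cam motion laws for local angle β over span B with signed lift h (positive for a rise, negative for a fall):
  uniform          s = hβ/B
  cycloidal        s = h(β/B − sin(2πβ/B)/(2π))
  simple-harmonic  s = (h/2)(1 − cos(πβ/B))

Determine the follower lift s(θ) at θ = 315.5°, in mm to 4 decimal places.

seg 1 [0°–37.3°] uniform, h=6: full span → s += 6 → s = 6.0000
seg 2 [37.3°–172.9°] dwell: s stays 6.0000
seg 3 [172.9°–255.8°] simple-harmonic, h=-5: full span → s += -5 → s = 1.0000
seg 4 [255.8°–319.1°] cycloidal, h=24: θ=315.5° here. β=59.7, B=63.3. 24·(0.9431 − sin(2π·0.9431)/(2π)) = 23.9711 → s = 24.9711

24.9711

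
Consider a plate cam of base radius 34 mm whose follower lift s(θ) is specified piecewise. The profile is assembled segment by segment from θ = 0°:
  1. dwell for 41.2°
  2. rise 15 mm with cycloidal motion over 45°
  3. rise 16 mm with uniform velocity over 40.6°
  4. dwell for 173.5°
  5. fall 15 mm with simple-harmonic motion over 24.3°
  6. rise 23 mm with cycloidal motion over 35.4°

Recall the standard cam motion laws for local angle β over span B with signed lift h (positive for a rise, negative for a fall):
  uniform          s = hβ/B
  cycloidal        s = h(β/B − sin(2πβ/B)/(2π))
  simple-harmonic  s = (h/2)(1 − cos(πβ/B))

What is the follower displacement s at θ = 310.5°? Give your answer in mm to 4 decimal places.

seg 1 [0°–41.2°] dwell: s stays 0.0000
seg 2 [41.2°–86.2°] cycloidal, h=15: full span → s += 15 → s = 15.0000
seg 3 [86.2°–126.8°] uniform, h=16: full span → s += 16 → s = 31.0000
seg 4 [126.8°–300.3°] dwell: s stays 31.0000
seg 5 [300.3°–324.6°] simple-harmonic, h=-15: θ=310.5° here. β=10.2, B=24.3. -15/2·(1 − cos(π·0.4198)) = -5.6292 → s = 25.3708

25.3708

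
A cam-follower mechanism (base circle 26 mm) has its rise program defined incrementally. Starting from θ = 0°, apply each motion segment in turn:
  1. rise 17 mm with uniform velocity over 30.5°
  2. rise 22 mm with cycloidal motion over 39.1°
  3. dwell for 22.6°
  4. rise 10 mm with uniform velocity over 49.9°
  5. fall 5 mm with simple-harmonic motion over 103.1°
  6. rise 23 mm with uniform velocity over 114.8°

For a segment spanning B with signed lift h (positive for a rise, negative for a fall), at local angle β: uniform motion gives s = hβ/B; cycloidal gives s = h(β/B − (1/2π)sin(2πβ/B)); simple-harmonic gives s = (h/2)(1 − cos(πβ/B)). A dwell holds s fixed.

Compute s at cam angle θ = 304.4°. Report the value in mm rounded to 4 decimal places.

seg 1 [0°–30.5°] uniform, h=17: full span → s += 17 → s = 17.0000
seg 2 [30.5°–69.6°] cycloidal, h=22: full span → s += 22 → s = 39.0000
seg 3 [69.6°–92.2°] dwell: s stays 39.0000
seg 4 [92.2°–142.1°] uniform, h=10: full span → s += 10 → s = 49.0000
seg 5 [142.1°–245.2°] simple-harmonic, h=-5: full span → s += -5 → s = 44.0000
seg 6 [245.2°–360°] uniform, h=23: θ=304.4° here. β=59.2, B=114.8. 23·59.2/114.8 = 11.8606 → s = 55.8606

55.8606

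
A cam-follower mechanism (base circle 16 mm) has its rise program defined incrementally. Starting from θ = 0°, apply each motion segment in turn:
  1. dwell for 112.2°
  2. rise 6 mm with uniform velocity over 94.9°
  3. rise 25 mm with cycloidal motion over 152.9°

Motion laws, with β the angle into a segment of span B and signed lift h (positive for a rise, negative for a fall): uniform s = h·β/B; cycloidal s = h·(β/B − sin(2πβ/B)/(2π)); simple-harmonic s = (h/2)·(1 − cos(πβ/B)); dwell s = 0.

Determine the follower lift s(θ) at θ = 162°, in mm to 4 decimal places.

seg 1 [0°–112.2°] dwell: s stays 0.0000
seg 2 [112.2°–207.1°] uniform, h=6: θ=162° here. β=49.8, B=94.9. 6·49.8/94.9 = 3.1486 → s = 3.1486

3.1486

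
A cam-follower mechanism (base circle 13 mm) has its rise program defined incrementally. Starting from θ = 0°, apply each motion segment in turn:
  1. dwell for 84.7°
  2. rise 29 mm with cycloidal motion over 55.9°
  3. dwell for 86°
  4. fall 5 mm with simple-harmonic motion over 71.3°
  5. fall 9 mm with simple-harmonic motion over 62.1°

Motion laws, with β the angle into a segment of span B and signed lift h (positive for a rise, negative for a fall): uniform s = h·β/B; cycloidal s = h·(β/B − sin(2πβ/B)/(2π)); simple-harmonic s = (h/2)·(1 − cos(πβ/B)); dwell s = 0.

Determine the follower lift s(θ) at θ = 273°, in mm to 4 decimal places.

seg 1 [0°–84.7°] dwell: s stays 0.0000
seg 2 [84.7°–140.6°] cycloidal, h=29: full span → s += 29 → s = 29.0000
seg 3 [140.6°–226.6°] dwell: s stays 29.0000
seg 4 [226.6°–297.9°] simple-harmonic, h=-5: θ=273° here. β=46.4, B=71.3. -5/2·(1 − cos(π·0.6508)) = -3.6404 → s = 25.3596

25.3596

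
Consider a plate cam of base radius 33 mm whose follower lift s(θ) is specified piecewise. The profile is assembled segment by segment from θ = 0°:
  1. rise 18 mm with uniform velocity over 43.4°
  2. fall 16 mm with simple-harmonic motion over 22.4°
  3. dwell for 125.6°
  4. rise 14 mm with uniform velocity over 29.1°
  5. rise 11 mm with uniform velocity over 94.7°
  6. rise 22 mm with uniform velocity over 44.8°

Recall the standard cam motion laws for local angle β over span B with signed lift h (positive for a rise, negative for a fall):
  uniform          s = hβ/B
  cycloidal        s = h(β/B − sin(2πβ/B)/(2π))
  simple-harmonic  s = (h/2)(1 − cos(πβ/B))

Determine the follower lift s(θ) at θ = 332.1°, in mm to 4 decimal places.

seg 1 [0°–43.4°] uniform, h=18: full span → s += 18 → s = 18.0000
seg 2 [43.4°–65.8°] simple-harmonic, h=-16: full span → s += -16 → s = 2.0000
seg 3 [65.8°–191.4°] dwell: s stays 2.0000
seg 4 [191.4°–220.5°] uniform, h=14: full span → s += 14 → s = 16.0000
seg 5 [220.5°–315.2°] uniform, h=11: full span → s += 11 → s = 27.0000
seg 6 [315.2°–360°] uniform, h=22: θ=332.1° here. β=16.9, B=44.8. 22·16.9/44.8 = 8.2991 → s = 35.2991

35.2991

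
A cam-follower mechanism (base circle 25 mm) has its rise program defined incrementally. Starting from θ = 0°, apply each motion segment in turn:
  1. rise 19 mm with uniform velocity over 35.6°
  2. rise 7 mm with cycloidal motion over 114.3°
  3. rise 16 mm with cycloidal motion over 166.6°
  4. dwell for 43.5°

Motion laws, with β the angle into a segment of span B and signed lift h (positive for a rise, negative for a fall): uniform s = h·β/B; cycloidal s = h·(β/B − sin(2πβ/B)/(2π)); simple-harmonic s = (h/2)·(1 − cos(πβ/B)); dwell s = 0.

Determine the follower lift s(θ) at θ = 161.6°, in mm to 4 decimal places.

seg 1 [0°–35.6°] uniform, h=19: full span → s += 19 → s = 19.0000
seg 2 [35.6°–149.9°] cycloidal, h=7: full span → s += 7 → s = 26.0000
seg 3 [149.9°–316.5°] cycloidal, h=16: θ=161.6° here. β=11.7, B=166.6. 16·(0.0702 − sin(2π·0.0702)/(2π)) = 0.0361 → s = 26.0361

26.0361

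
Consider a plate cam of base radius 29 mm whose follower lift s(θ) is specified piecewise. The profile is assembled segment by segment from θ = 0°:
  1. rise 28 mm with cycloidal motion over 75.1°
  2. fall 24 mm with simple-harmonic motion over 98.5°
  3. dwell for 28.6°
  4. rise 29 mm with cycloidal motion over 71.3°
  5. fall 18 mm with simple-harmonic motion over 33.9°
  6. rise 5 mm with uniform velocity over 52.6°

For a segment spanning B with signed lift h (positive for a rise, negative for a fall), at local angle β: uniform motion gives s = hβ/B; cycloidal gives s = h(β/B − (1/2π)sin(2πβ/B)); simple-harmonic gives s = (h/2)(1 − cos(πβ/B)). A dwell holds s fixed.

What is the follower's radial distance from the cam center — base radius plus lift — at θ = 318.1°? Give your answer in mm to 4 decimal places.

seg 1 [0°–75.1°] cycloidal, h=28: full span → s += 28 → s = 28.0000
seg 2 [75.1°–173.6°] simple-harmonic, h=-24: full span → s += -24 → s = 4.0000
seg 3 [173.6°–202.2°] dwell: s stays 4.0000
seg 4 [202.2°–273.5°] cycloidal, h=29: full span → s += 29 → s = 33.0000
seg 5 [273.5°–307.4°] simple-harmonic, h=-18: full span → s += -18 → s = 15.0000
seg 6 [307.4°–360°] uniform, h=5: θ=318.1° here. β=10.7, B=52.6. 5·10.7/52.6 = 1.0171 → s = 16.0171
radial distance = base radius + s = 29 + 16.0171 = 45.0171

45.0171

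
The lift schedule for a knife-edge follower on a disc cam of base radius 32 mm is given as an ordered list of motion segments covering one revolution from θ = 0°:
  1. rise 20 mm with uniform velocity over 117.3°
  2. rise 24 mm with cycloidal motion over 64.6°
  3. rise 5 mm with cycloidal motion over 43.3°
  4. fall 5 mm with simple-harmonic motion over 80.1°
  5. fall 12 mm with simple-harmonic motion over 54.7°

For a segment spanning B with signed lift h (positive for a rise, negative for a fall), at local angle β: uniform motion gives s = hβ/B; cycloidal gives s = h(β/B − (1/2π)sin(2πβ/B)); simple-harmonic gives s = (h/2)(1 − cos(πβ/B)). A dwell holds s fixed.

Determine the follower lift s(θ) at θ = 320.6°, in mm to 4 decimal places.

seg 1 [0°–117.3°] uniform, h=20: full span → s += 20 → s = 20.0000
seg 2 [117.3°–181.9°] cycloidal, h=24: full span → s += 24 → s = 44.0000
seg 3 [181.9°–225.2°] cycloidal, h=5: full span → s += 5 → s = 49.0000
seg 4 [225.2°–305.3°] simple-harmonic, h=-5: full span → s += -5 → s = 44.0000
seg 5 [305.3°–360°] simple-harmonic, h=-12: θ=320.6° here. β=15.3, B=54.7. -12/2·(1 − cos(π·0.2797)) = -2.1712 → s = 41.8288

41.8288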